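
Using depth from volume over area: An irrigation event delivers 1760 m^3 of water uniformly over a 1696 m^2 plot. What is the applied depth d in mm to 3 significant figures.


Approach: apply depth from volume over area, d = (V/A)*1000.
d = (1760 / 1696) * 1000 = 1040 mm
Therefore the applied depth d = 1040 mm.


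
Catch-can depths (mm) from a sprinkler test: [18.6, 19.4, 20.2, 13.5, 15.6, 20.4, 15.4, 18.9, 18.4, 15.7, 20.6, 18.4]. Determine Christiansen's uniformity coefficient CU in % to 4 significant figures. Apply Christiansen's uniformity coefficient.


Approach: apply Christiansen's uniformity coefficient, CU = (1 - mean_abs_deviation/mean)*100.
mean = 17.9250 mm
mean |d_i - mean| = 1.91667 mm
CU = (1 - 1.91667/17.9250)*100 = 89.31 %
Therefore Christiansen's uniformity coefficient CU = 89.31 %.


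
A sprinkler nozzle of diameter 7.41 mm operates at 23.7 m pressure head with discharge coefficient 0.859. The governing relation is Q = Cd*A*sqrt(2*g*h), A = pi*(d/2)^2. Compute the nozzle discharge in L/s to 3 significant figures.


A = pi*(7.41e-3/2)^2 = 4.3125e-05 m^2
Q = 0.859 * 4.3125e-05 * sqrt(2*9.81*23.7) * 1000 = 0.799 L/s
Therefore the nozzle discharge = 0.799 L/s.


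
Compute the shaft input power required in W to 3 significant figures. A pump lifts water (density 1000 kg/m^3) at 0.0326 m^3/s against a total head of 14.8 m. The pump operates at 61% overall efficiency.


Approach: apply hydraulic power then efficiency conversion, P = rho*g*Q*H; P_in = P/eta.
Step 1 — hydraulic power (P = rho*g*Q*H):
  P = 1000 * 9.81 * 0.0326 * 14.8 = 4733.1 W
Step 2 — input power: P_in = P/eta = 4733.1 / 0.61 = 7760 W
Therefore the shaft input power required = 7760 W.


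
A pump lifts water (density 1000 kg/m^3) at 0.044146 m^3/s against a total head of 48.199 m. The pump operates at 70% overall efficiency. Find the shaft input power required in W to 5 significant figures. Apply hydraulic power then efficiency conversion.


Approach: apply hydraulic power then efficiency conversion, P = rho*g*Q*H; P_in = P/eta.
Step 1 — hydraulic power (P = rho*g*Q*H):
  P = 1000 * 9.81 * 0.044146 * 48.199 = 20873.65 W
Step 2 — input power: P_in = P/eta = 20873.65 / 0.7 = 29819 W
Therefore the shaft input power required = 29819 W.


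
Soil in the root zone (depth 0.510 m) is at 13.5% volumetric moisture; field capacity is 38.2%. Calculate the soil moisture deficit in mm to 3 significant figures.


Approach: apply the soil moisture deficit relation, SMD = (FC - theta)/100 * depth * 1000.
SMD = (38.2 - 13.5)/100 * 0.510 * 1000 = 126 mm
Therefore the soil moisture deficit = 126 mm.


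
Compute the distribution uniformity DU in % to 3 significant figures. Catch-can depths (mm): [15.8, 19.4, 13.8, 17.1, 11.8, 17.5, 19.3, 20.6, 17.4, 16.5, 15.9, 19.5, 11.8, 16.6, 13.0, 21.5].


Approach: apply the low-quarter distribution uniformity, DU = (mean of lowest quarter of readings / overall mean)*100.
sorted lowest 4 of 16: [11.8, 11.8, 13.0, 13.8] -> mean = 12.600 mm
overall mean = 16.719 mm
DU = (12.600/16.719)*100 = 75.4 %
Therefore the distribution uniformity DU = 75.4 %.


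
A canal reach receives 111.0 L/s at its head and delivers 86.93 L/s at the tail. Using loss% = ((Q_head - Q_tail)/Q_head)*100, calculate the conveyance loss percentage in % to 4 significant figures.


loss = ((111.0 - 86.93)/111.0)*100 = 21.68 %
Therefore the conveyance loss percentage = 21.68 %.


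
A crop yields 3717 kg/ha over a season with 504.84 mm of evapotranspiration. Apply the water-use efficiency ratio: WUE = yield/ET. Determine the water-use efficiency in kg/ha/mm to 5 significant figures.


WUE = 3717 / 504.84 = 7.3627 kg/ha/mm
Therefore the water-use efficiency = 7.3627 kg/ha/mm.


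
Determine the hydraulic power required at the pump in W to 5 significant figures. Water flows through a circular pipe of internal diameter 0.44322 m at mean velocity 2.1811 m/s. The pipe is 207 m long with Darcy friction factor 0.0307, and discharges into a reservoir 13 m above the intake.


Approach: apply continuity + Darcy-Weisbach + hydraulic power, Q = A*v; hf = f*(L/D)*(v^2/(2g)); H = static + hf; P = rho*g*Q*H.
Step 1 — flow rate (continuity, Q = A*v):
  A = pi*(0.44322/2)^2 = 0.1542867 m^2
  Q = 0.1542867 * 2.1811 = 0.3365148 m^3/s
Step 2 — friction head loss (Darcy-Weisbach):
  hf = 0.0307 * (207/0.44322) * (2.1811^2 / (2*9.81))
  hf = 3.476494 m
Step 3 — total head: H = 13 + 3.476494 = 16.47649 m
Step 4 — hydraulic power (P = rho*g*Q*H):
  P = 1000 * 9.81 * 0.3365148 * 16.47649 = 54392 W
Therefore the hydraulic power required at the pump = 54392 W.


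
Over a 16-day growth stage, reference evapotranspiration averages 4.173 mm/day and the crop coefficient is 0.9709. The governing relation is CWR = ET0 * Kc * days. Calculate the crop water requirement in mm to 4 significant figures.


CWR = 4.173 * 0.9709 * 16 = 64.83 mm
Therefore the crop water requirement = 64.83 mm.


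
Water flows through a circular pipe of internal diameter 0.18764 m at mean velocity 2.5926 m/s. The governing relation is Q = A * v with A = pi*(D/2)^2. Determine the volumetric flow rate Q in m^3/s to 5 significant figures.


A = pi*(0.18764/2)^2 = 0.02765290 m^2
Q = 0.02765290 * 2.5926 = 0.071693 m^3/s
Therefore the volumetric flow rate Q = 0.071693 m^3/s.


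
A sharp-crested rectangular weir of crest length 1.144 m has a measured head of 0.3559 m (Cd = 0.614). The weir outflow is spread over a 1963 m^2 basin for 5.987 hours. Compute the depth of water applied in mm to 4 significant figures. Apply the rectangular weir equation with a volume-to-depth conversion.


Approach: apply the rectangular weir equation with a volume-to-depth conversion, Q = (2/3)*Cd*L*sqrt(2g)*H^1.5; d = Q*t/A * 1000.
Step 1 — weir discharge:
  Q = (2/3)*0.614*1.144*sqrt(2*9.81)*0.3559^1.5 = 0.440397 m^3/s
Step 2 — volume: V = 0.440397 * 5.987*3600 = 9491.97 m^3
Step 3 — depth: d = V/A * 1000 = 9491.97/1963 * 1000 = 4835 mm
Therefore the depth of water applied = 4835 mm.


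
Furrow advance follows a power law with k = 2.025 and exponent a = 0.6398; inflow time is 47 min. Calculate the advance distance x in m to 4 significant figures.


Approach: apply the power-law advance function, x = k*t^a.
x = 2.025 * 47^0.6398 = 23.78 m
Therefore the advance distance x = 23.78 m.


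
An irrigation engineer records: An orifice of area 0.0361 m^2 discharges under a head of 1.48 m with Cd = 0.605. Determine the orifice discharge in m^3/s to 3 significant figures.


Approach: apply the orifice equation, Q = Cd*A*sqrt(2*g*h).
Q = 0.605 * 0.0361 * sqrt(2*9.81*1.48) = 0.118 m^3/s
Therefore the orifice discharge = 0.118 m^3/s.


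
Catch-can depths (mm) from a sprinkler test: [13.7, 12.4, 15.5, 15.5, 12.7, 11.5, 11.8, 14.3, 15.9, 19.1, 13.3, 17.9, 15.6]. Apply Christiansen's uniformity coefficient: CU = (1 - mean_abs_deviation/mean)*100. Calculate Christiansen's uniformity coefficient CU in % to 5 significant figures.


mean = 14.55385 mm
mean |d_i - mean| = 1.873373 mm
CU = (1 - 1.873373/14.55385)*100 = 87.128 %
Therefore Christiansen's uniformity coefficient CU = 87.128 %.


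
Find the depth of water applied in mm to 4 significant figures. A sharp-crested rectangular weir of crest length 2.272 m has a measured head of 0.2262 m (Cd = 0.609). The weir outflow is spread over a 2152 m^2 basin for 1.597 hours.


Approach: apply the rectangular weir equation with a volume-to-depth conversion, Q = (2/3)*Cd*L*sqrt(2g)*H^1.5; d = Q*t/A * 1000.
Step 1 — weir discharge:
  Q = (2/3)*0.609*2.272*sqrt(2*9.81)*0.2262^1.5 = 0.439565 m^3/s
Step 2 — volume: V = 0.439565 * 1.597*3600 = 2527.15 m^3
Step 3 — depth: d = V/A * 1000 = 2527.15/2152 * 1000 = 1174 mm
Therefore the depth of water applied = 1174 mm.


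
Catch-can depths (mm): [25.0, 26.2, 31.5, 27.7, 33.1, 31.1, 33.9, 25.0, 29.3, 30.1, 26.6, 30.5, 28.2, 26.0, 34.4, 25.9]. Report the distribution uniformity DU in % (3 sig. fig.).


Approach: apply the low-quarter distribution uniformity, DU = (mean of lowest quarter of readings / overall mean)*100.
sorted lowest 4 of 16: [25.0, 25.0, 25.9, 26.0] -> mean = 25.475 mm
overall mean = 29.031 mm
DU = (25.475/29.031)*100 = 87.8 %
Therefore the distribution uniformity DU = 87.8 %.


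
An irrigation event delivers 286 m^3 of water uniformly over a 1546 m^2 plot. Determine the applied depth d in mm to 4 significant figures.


Approach: apply depth from volume over area, d = (V/A)*1000.
d = (286 / 1546) * 1000 = 185.0 mm
Therefore the applied depth d = 185.0 mm.


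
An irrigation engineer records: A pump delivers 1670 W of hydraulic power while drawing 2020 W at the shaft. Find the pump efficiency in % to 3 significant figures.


Approach: apply the efficiency ratio, eta = (P_out/P_in)*100.
eta = (1670 / 2020) * 100 = 82.7 %
Therefore the pump efficiency = 82.7 %.


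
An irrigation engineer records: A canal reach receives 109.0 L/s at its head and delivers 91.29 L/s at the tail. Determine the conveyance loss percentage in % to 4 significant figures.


Approach: apply the conveyance loss ratio, loss% = ((Q_head - Q_tail)/Q_head)*100.
loss = ((109.0 - 91.29)/109.0)*100 = 16.25 %
Therefore the conveyance loss percentage = 16.25 %.


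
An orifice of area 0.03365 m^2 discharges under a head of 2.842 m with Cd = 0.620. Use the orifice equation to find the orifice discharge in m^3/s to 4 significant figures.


Approach: apply the orifice equation, Q = Cd*A*sqrt(2*g*h).
Q = 0.620 * 0.03365 * sqrt(2*9.81*2.842) = 0.1558 m^3/s
Therefore the orifice discharge = 0.1558 m^3/s.


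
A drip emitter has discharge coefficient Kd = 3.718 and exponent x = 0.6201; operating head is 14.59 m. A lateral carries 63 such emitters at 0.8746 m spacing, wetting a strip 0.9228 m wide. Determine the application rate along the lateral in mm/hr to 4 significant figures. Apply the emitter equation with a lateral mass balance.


Approach: apply the emitter equation with a lateral mass balance, q = Kd*h^x; Q = n*q; rate = Q/(n*spacing*width).
Step 1 — single emitter flow (q = Kd*h^x):
  q = 3.718 * 14.59^0.6201 = 19.5948 L/hr
Step 2 — total lateral flow: Q = 63 * 19.5948 = 1234.47 L/hr
Step 3 — wetted area: A = 63 * 0.8746 * 0.9228 = 50.8461 m^2
Step 4 — application rate: Q/A = 1234.47/50.8461 = 24.28 mm/hr
Therefore the application rate along the lateral = 24.28 mm/hr.


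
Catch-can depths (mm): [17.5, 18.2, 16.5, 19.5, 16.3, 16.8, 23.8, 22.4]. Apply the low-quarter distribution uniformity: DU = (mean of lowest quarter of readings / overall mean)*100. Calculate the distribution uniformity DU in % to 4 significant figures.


sorted lowest 2 of 8: [16.3, 16.5] -> mean = 16.4000 mm
overall mean = 18.8750 mm
DU = (16.4000/18.8750)*100 = 86.89 %
Therefore the distribution uniformity DU = 86.89 %.


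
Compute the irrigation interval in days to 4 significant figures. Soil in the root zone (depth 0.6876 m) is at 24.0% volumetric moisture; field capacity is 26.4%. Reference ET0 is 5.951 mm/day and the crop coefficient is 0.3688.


Approach: apply soil-water budget scheduling, SMD = (FC-theta)/100*depth*1000; ETc = ET0*Kc; interval = SMD/ETc.
Step 1 — soil moisture deficit:
  SMD = (26.4 - 24.0)/100 * 0.6876 * 1000 = 16.5024 mm
Step 2 — daily crop ET (ETc = ET0*Kc):
  ETc = 5.951 * 0.3688 = 2.19473 mm/day
Step 3 — irrigation interval (SMD/ETc):
  interval = 16.5024 / 2.19473 = 7.519 days
Therefore the irrigation interval = 7.519 days.


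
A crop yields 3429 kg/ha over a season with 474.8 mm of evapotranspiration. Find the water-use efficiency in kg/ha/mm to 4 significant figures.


Approach: apply the water-use efficiency ratio, WUE = yield/ET.
WUE = 3429 / 474.8 = 7.222 kg/ha/mm
Therefore the water-use efficiency = 7.222 kg/ha/mm.


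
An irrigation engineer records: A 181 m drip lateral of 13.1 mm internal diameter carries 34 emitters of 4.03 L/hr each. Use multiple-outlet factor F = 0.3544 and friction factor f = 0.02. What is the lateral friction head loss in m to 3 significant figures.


Approach: apply Darcy-Weisbach with the multiple-outlet F-factor, Q = n*q/(3600*1000) m^3/s; v = Q/A; hf = F*f*(L/D)*(v^2/(2g)).
Q = 34*4.03/(3600*1000) = 3.8061e-05 m^3/s
A = pi*(13.1e-3/2)^2 = 1.3478e-04 m^2, so v = Q/A = 0.28239 m/s
hf = 0.3544*0.02*(181/0.0131)*(0.28239^2/(2*9.81)) = 0.398 m
Therefore the lateral friction head loss = 0.398 m.


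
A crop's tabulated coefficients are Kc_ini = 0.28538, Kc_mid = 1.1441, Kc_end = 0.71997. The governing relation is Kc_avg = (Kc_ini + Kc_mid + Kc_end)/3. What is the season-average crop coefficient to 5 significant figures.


Kc_avg = (0.28538 + 1.1441 + 0.71997)/3 = 0.71648
Therefore the season-average crop coefficient = 0.71648.


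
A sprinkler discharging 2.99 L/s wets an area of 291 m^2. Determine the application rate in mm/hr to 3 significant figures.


Approach: apply the application rate relation, rate = (Q/A)*3600.
rate = (2.99 / 291) * 3600 = 37.0 mm/hr
Therefore the application rate = 37.0 mm/hr.


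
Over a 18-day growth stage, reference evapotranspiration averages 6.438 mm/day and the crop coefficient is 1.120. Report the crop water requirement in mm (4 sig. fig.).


Approach: apply the crop water requirement relation, CWR = ET0 * Kc * days.
CWR = 6.438 * 1.120 * 18 = 129.8 mm
Therefore the crop water requirement = 129.8 mm.


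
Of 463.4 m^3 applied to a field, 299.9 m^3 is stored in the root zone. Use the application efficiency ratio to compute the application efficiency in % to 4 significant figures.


Approach: apply the application efficiency ratio, Ea = (stored/applied)*100.
Ea = (299.9/463.4)*100 = 64.72 %
Therefore the application efficiency = 64.72 %.


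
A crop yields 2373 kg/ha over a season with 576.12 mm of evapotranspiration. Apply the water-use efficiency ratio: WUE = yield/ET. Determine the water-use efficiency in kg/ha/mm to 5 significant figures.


WUE = 2373 / 576.12 = 4.1189 kg/ha/mm
Therefore the water-use efficiency = 4.1189 kg/ha/mm.


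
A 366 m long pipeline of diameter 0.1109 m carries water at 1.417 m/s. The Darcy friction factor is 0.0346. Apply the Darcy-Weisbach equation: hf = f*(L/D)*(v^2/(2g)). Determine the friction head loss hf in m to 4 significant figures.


hf = 0.0346 * (366/0.1109) * (1.417^2 / (2*9.81))
hf = 11.69 m
Therefore the friction head loss hf = 11.69 m.


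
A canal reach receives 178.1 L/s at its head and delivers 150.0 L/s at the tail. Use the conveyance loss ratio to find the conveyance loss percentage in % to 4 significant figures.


Approach: apply the conveyance loss ratio, loss% = ((Q_head - Q_tail)/Q_head)*100.
loss = ((178.1 - 150.0)/178.1)*100 = 15.78 %
Therefore the conveyance loss percentage = 15.78 %.


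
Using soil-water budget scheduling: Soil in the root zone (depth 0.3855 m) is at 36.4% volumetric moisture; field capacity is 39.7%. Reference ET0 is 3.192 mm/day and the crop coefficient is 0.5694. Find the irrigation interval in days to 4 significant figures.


Approach: apply soil-water budget scheduling, SMD = (FC-theta)/100*depth*1000; ETc = ET0*Kc; interval = SMD/ETc.
Step 1 — soil moisture deficit:
  SMD = (39.7 - 36.4)/100 * 0.3855 * 1000 = 12.7215 mm
Step 2 — daily crop ET (ETc = ET0*Kc):
  ETc = 3.192 * 0.5694 = 1.81752 mm/day
Step 3 — irrigation interval (SMD/ETc):
  interval = 12.7215 / 1.81752 = 6.999 days
Therefore the irrigation interval = 6.999 days.


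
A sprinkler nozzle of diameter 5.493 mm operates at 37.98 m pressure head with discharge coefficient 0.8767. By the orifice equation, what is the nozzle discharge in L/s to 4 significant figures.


Approach: apply the orifice equation, Q = Cd*A*sqrt(2*g*h), A = pi*(d/2)^2.
A = pi*(5.493e-3/2)^2 = 2.36979e-05 m^2
Q = 0.8767 * 2.36979e-05 * sqrt(2*9.81*37.98) * 1000 = 0.5671 L/s
Therefore the nozzle discharge = 0.5671 L/s.


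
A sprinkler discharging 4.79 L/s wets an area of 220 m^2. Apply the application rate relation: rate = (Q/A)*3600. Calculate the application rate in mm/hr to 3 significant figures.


rate = (4.79 / 220) * 3600 = 78.4 mm/hr
Therefore the application rate = 78.4 mm/hr.


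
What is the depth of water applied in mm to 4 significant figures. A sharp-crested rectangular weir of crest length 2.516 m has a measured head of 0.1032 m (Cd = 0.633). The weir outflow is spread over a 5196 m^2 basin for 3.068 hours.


Approach: apply the rectangular weir equation with a volume-to-depth conversion, Q = (2/3)*Cd*L*sqrt(2g)*H^1.5; d = Q*t/A * 1000.
Step 1 — weir discharge:
  Q = (2/3)*0.633*2.516*sqrt(2*9.81)*0.1032^1.5 = 0.155917 m^3/s
Step 2 — volume: V = 0.155917 * 3.068*3600 = 1722.07 m^3
Step 3 — depth: d = V/A * 1000 = 1722.07/5196 * 1000 = 331.4 mm
Therefore the depth of water applied = 331.4 mm.


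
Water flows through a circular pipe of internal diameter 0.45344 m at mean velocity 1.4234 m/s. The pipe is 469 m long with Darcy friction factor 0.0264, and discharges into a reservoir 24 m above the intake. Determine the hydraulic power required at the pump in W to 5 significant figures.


Approach: apply continuity + Darcy-Weisbach + hydraulic power, Q = A*v; hf = f*(L/D)*(v^2/(2g)); H = static + hf; P = rho*g*Q*H.
Step 1 — flow rate (continuity, Q = A*v):
  A = pi*(0.45344/2)^2 = 0.1614840 m^2
  Q = 0.1614840 * 1.4234 = 0.2298563 m^3/s
Step 2 — friction head loss (Darcy-Weisbach):
  hf = 0.0264 * (469/0.45344) * (1.4234^2 / (2*9.81))
  hf = 2.819758 m
Step 3 — total head: H = 24 + 2.819758 = 26.81976 m
Step 4 — hydraulic power (P = rho*g*Q*H):
  P = 1000 * 9.81 * 0.2298563 * 26.81976 = 60476 W
Therefore the hydraulic power required at the pump = 60476 W.


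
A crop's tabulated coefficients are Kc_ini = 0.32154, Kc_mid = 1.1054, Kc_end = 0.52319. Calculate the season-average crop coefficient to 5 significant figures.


Approach: apply a simple seasonal average, Kc_avg = (Kc_ini + Kc_mid + Kc_end)/3.
Kc_avg = (0.32154 + 1.1054 + 0.52319)/3 = 0.65004
Therefore the season-average crop coefficient = 0.65004.


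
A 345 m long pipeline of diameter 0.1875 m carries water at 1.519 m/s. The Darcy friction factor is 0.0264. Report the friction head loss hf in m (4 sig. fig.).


Approach: apply the Darcy-Weisbach equation, hf = f*(L/D)*(v^2/(2g)).
hf = 0.0264 * (345/0.1875) * (1.519^2 / (2*9.81))
hf = 5.713 m
Therefore the friction head loss hf = 5.713 m.


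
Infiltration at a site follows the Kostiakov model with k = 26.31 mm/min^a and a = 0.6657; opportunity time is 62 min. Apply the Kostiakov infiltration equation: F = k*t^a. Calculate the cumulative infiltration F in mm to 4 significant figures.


F = 26.31 * 62^0.6657 = 410.5 mm
Therefore the cumulative infiltration F = 410.5 mm.


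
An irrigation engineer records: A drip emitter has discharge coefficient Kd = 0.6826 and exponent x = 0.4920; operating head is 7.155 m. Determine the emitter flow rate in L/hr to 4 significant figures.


Approach: apply the emitter characteristic equation, q = Kd * h^x.
q = 0.6826 * 7.155^0.4920 = 1.797 L/hr
Therefore the emitter flow rate = 1.797 L/hr.


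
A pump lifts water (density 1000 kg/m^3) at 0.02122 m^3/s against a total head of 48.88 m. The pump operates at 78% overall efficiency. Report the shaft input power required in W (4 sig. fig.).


Approach: apply hydraulic power then efficiency conversion, P = rho*g*Q*H; P_in = P/eta.
Step 1 — hydraulic power (P = rho*g*Q*H):
  P = 1000 * 9.81 * 0.02122 * 48.88 = 10175.3 W
Step 2 — input power: P_in = P/eta = 10175.3 / 0.78 = 13050 W
Therefore the shaft input power required = 13050 W.


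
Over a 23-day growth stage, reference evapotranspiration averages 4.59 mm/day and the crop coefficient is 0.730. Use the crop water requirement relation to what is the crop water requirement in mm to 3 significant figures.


Approach: apply the crop water requirement relation, CWR = ET0 * Kc * days.
CWR = 4.59 * 0.730 * 23 = 77.1 mm
Therefore the crop water requirement = 77.1 mm.


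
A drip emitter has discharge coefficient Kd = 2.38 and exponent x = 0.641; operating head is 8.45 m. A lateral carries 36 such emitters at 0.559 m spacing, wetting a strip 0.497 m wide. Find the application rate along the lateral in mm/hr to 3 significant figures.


Approach: apply the emitter equation with a lateral mass balance, q = Kd*h^x; Q = n*q; rate = Q/(n*spacing*width).
Step 1 — single emitter flow (q = Kd*h^x):
  q = 2.38 * 8.45^0.641 = 9.3474 L/hr
Step 2 — total lateral flow: Q = 36 * 9.3474 = 336.51 L/hr
Step 3 — wetted area: A = 36 * 0.559 * 0.497 = 10.002 m^2
Step 4 — application rate: Q/A = 336.51/10.002 = 33.6 mm/hr
Therefore the application rate along the lateral = 33.6 mm/hr.


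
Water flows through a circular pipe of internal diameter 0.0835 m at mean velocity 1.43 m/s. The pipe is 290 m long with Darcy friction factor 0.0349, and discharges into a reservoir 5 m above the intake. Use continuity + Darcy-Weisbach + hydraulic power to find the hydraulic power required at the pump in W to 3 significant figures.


Approach: apply continuity + Darcy-Weisbach + hydraulic power, Q = A*v; hf = f*(L/D)*(v^2/(2g)); H = static + hf; P = rho*g*Q*H.
Step 1 — flow rate (continuity, Q = A*v):
  A = pi*(0.0835/2)^2 = 0.0054760 m^2
  Q = 0.0054760 * 1.43 = 0.0078307 m^3/s
Step 2 — friction head loss (Darcy-Weisbach):
  hf = 0.0349 * (290/0.0835) * (1.43^2 / (2*9.81))
  hf = 12.633 m
Step 3 — total head: H = 5 + 12.633 = 17.633 m
Step 4 — hydraulic power (P = rho*g*Q*H):
  P = 1000 * 9.81 * 0.0078307 * 17.633 = 1350 W
Therefore the hydraulic power required at the pump = 1350 W.


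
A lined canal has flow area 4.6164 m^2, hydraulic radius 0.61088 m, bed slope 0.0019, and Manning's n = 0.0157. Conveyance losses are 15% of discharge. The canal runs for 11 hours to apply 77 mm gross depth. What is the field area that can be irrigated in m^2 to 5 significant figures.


Approach: apply Manning's equation with a conveyance and depth budget, Q = (1/n)*A*R^(2/3)*S^(1/2); Q_field = Q*(1-loss); Area = Q_field*t/(d/1000).
Step 1 — canal discharge (Manning's equation):
  Q = (1/0.0157) * 4.6164 * 0.61088^(2/3) * 0.0019^(1/2) = 9.227510 m^3/s
Step 2 — delivered flow: Q_field = 9.227510*(1 - 15/100) = 7.843383 m^3/s
Step 3 — volume delivered: V = 7.843383 * 11*3600 = 310598.0 m^3
Step 4 — area served: A = V / (depth/1000) = 310598.0 / 0.077 = 4033700 m^2
Therefore the field area that can be irrigated = 4033700 m^2.


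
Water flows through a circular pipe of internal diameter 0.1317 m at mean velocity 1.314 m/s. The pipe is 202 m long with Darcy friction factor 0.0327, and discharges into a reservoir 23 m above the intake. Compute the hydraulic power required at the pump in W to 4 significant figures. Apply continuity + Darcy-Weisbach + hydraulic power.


Approach: apply continuity + Darcy-Weisbach + hydraulic power, Q = A*v; hf = f*(L/D)*(v^2/(2g)); H = static + hf; P = rho*g*Q*H.
Step 1 — flow rate (continuity, Q = A*v):
  A = pi*(0.1317/2)^2 = 0.0136226 m^2
  Q = 0.0136226 * 1.314 = 0.0179002 m^3/s
Step 2 — friction head loss (Darcy-Weisbach):
  hf = 0.0327 * (202/0.1317) * (1.314^2 / (2*9.81))
  hf = 4.41372 m
Step 3 — total head: H = 23 + 4.41372 = 27.4137 m
Step 4 — hydraulic power (P = rho*g*Q*H):
  P = 1000 * 9.81 * 0.0179002 * 27.4137 = 4814 W
Therefore the hydraulic power required at the pump = 4814 W.


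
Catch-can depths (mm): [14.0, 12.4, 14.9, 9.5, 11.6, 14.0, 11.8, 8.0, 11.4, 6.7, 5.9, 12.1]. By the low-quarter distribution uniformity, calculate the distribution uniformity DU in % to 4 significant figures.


Approach: apply the low-quarter distribution uniformity, DU = (mean of lowest quarter of readings / overall mean)*100.
sorted lowest 3 of 12: [5.9, 6.7, 8.0] -> mean = 6.86667 mm
overall mean = 11.0250 mm
DU = (6.86667/11.0250)*100 = 62.28 %
Therefore the distribution uniformity DU = 62.28 %.


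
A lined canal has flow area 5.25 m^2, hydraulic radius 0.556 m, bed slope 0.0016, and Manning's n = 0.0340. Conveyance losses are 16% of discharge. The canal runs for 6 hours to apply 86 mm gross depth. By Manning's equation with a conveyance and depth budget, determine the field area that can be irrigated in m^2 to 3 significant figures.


Approach: apply Manning's equation with a conveyance and depth budget, Q = (1/n)*A*R^(2/3)*S^(1/2); Q_field = Q*(1-loss); Area = Q_field*t/(d/1000).
Step 1 — canal discharge (Manning's equation):
  Q = (1/0.0340) * 5.25 * 0.556^(2/3) * 0.0016^(1/2) = 4.1763 m^3/s
Step 2 — delivered flow: Q_field = 4.1763*(1 - 16/100) = 3.5081 m^3/s
Step 3 — volume delivered: V = 3.5081 * 6*3600 = 75775 m^3
Step 4 — area served: A = V / (depth/1000) = 75775 / 0.086 = 881000 m^2
Therefore the field area that can be irrigated = 881000 m^2.


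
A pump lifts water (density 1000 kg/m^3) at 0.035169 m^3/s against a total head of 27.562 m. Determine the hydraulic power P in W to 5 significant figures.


Approach: apply the hydraulic power relation, P = rho*g*Q*H.
P = 1000 * 9.81 * 0.035169 * 27.562 = 9509.1 W
Therefore the hydraulic power P = 9509.1 W.


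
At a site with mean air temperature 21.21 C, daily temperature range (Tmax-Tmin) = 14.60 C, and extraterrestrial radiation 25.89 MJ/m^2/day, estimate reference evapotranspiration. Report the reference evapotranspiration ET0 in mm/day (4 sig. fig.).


Approach: apply the Hargreaves-Samani method, ET0 = 0.0023*(Tmean+17.8)*sqrt(Tmax-Tmin)*0.408*Ra.
ET0 = 0.0023*(21.21+17.8)*sqrt(14.60)*0.408*25.89 = 3.621 mm/day
Therefore the reference evapotranspiration ET0 = 3.621 mm/day.


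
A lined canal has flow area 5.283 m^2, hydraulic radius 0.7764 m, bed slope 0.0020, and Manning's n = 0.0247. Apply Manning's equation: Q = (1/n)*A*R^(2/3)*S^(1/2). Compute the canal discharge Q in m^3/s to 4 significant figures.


Q = (1/0.0247) * 5.283 * 0.7764^(2/3) * 0.0020^(1/2) = 8.080 m^3/s
Therefore the canal discharge Q = 8.080 m^3/s.


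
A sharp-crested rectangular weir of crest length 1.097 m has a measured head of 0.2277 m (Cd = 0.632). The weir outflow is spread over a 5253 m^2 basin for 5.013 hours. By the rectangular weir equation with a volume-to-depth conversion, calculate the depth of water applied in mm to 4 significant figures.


Approach: apply the rectangular weir equation with a volume-to-depth conversion, Q = (2/3)*Cd*L*sqrt(2g)*H^1.5; d = Q*t/A * 1000.
Step 1 — weir discharge:
  Q = (2/3)*0.632*1.097*sqrt(2*9.81)*0.2277^1.5 = 0.222447 m^3/s
Step 2 — volume: V = 0.222447 * 5.013*3600 = 4014.46 m^3
Step 3 — depth: d = V/A * 1000 = 4014.46/5253 * 1000 = 764.2 mm
Therefore the depth of water applied = 764.2 mm.


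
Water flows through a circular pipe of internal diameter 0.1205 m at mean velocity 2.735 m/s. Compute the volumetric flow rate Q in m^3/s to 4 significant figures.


Approach: apply the continuity equation for pipe flow, Q = A * v with A = pi*(D/2)^2.
A = pi*(0.1205/2)^2 = 0.0114042 m^2
Q = 0.0114042 * 2.735 = 0.03119 m^3/s
Therefore the volumetric flow rate Q = 0.03119 m^3/s.


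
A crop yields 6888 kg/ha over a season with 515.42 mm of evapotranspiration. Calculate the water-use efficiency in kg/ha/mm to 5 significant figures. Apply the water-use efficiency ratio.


Approach: apply the water-use efficiency ratio, WUE = yield/ET.
WUE = 6888 / 515.42 = 13.364 kg/ha/mm
Therefore the water-use efficiency = 13.364 kg/ha/mm.


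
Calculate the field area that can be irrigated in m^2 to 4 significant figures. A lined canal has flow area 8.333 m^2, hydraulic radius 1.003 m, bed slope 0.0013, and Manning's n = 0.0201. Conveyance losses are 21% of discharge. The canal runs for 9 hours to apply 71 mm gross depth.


Approach: apply Manning's equation with a conveyance and depth budget, Q = (1/n)*A*R^(2/3)*S^(1/2); Q_field = Q*(1-loss); Area = Q_field*t/(d/1000).
Step 1 — canal discharge (Manning's equation):
  Q = (1/0.0201) * 8.333 * 1.003^(2/3) * 0.0013^(1/2) = 14.9777 m^3/s
Step 2 — delivered flow: Q_field = 14.9777*(1 - 21/100) = 11.8324 m^3/s
Step 3 — volume delivered: V = 11.8324 * 9*3600 = 383368 m^3
Step 4 — area served: A = V / (depth/1000) = 383368 / 0.071 = 5400000 m^2
Therefore the field area that can be irrigated = 5400000 m^2.


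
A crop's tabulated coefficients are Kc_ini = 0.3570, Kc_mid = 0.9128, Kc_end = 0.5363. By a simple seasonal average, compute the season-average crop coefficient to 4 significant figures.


Approach: apply a simple seasonal average, Kc_avg = (Kc_ini + Kc_mid + Kc_end)/3.
Kc_avg = (0.3570 + 0.9128 + 0.5363)/3 = 0.6020
Therefore the season-average crop coefficient = 0.6020.


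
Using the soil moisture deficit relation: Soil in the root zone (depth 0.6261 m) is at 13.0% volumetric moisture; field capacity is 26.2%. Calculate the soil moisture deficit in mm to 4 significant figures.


Approach: apply the soil moisture deficit relation, SMD = (FC - theta)/100 * depth * 1000.
SMD = (26.2 - 13.0)/100 * 0.6261 * 1000 = 82.65 mm
Therefore the soil moisture deficit = 82.65 mm.


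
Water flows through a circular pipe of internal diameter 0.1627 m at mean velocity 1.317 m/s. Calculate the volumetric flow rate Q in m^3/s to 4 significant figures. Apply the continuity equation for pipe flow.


Approach: apply the continuity equation for pipe flow, Q = A * v with A = pi*(D/2)^2.
A = pi*(0.1627/2)^2 = 0.0207905 m^2
Q = 0.0207905 * 1.317 = 0.02738 m^3/s
Therefore the volumetric flow rate Q = 0.02738 m^3/s.


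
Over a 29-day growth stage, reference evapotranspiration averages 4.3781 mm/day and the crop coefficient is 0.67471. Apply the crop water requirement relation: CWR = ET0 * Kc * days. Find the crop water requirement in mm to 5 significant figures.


CWR = 4.3781 * 0.67471 * 29 = 85.664 mm
Therefore the crop water requirement = 85.664 mm.


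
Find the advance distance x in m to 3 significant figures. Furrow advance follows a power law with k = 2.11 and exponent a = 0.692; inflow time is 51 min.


Approach: apply the power-law advance function, x = k*t^a.
x = 2.11 * 51^0.692 = 32.1 m
Therefore the advance distance x = 32.1 m.


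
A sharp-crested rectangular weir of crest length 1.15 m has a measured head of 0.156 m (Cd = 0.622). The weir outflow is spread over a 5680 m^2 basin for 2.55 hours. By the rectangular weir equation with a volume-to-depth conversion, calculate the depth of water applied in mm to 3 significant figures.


Approach: apply the rectangular weir equation with a volume-to-depth conversion, Q = (2/3)*Cd*L*sqrt(2g)*H^1.5; d = Q*t/A * 1000.
Step 1 — weir discharge:
  Q = (2/3)*0.622*1.15*sqrt(2*9.81)*0.156^1.5 = 0.13015 m^3/s
Step 2 — volume: V = 0.13015 * 2.55*3600 = 1194.7 m^3
Step 3 — depth: d = V/A * 1000 = 1194.7/5680 * 1000 = 210 mm
Therefore the depth of water applied = 210 mm.


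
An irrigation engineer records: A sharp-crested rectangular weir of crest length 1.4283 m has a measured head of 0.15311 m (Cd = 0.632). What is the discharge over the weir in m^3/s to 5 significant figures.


Approach: apply the rectangular weir equation, Q = (2/3)*Cd*L*sqrt(2g)*H^1.5.
Q = (2/3)*0.632*1.4283*sqrt(2*9.81)*0.15311^1.5 = 0.15970 m^3/s
Therefore the discharge over the weir = 0.15970 m^3/s.


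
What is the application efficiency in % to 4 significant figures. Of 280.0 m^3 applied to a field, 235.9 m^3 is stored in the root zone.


Approach: apply the application efficiency ratio, Ea = (stored/applied)*100.
Ea = (235.9/280.0)*100 = 84.25 %
Therefore the application efficiency = 84.25 %.


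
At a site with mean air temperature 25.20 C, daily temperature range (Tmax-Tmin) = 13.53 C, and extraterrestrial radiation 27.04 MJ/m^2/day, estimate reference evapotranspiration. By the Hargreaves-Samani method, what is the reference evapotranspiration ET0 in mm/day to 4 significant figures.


Approach: apply the Hargreaves-Samani method, ET0 = 0.0023*(Tmean+17.8)*sqrt(Tmax-Tmin)*0.408*Ra.
ET0 = 0.0023*(25.20+17.8)*sqrt(13.53)*0.408*27.04 = 4.013 mm/day
Therefore the reference evapotranspiration ET0 = 4.013 mm/day.


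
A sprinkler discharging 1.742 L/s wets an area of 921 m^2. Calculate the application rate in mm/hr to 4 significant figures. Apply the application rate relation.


Approach: apply the application rate relation, rate = (Q/A)*3600.
rate = (1.742 / 921) * 3600 = 6.809 mm/hr
Therefore the application rate = 6.809 mm/hr.


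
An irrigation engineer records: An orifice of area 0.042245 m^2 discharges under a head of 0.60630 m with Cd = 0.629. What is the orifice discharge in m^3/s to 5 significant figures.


Approach: apply the orifice equation, Q = Cd*A*sqrt(2*g*h).
Q = 0.629 * 0.042245 * sqrt(2*9.81*0.60630) = 0.091647 m^3/s
Therefore the orifice discharge = 0.091647 m^3/s.


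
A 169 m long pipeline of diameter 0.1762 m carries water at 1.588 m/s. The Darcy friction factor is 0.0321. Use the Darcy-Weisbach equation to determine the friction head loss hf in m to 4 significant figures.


Approach: apply the Darcy-Weisbach equation, hf = f*(L/D)*(v^2/(2g)).
hf = 0.0321 * (169/0.1762) * (1.588^2 / (2*9.81))
hf = 3.957 m
Therefore the friction head loss hf = 3.957 m.


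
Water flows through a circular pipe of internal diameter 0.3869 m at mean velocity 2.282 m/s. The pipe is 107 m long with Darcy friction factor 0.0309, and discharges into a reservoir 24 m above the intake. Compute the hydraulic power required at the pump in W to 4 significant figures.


Approach: apply continuity + Darcy-Weisbach + hydraulic power, Q = A*v; hf = f*(L/D)*(v^2/(2g)); H = static + hf; P = rho*g*Q*H.
Step 1 — flow rate (continuity, Q = A*v):
  A = pi*(0.3869/2)^2 = 0.117568 m^2
  Q = 0.117568 * 2.282 = 0.268289 m^3/s
Step 2 — friction head loss (Darcy-Weisbach):
  hf = 0.0309 * (107/0.3869) * (2.282^2 / (2*9.81))
  hf = 2.26817 m
Step 3 — total head: H = 24 + 2.26817 = 26.2682 m
Step 4 — hydraulic power (P = rho*g*Q*H):
  P = 1000 * 9.81 * 0.268289 * 26.2682 = 69140 W
Therefore the hydraulic power required at the pump = 69140 W.


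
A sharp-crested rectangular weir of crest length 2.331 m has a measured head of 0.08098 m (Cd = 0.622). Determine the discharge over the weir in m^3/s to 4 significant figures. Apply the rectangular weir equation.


Approach: apply the rectangular weir equation, Q = (2/3)*Cd*L*sqrt(2g)*H^1.5.
Q = (2/3)*0.622*2.331*sqrt(2*9.81)*0.08098^1.5 = 0.09866 m^3/s
Therefore the discharge over the weir = 0.09866 m^3/s.


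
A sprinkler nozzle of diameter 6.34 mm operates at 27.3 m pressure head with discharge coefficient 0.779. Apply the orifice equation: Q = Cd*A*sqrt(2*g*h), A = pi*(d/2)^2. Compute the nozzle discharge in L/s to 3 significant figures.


A = pi*(6.34e-3/2)^2 = 3.1570e-05 m^2
Q = 0.779 * 3.1570e-05 * sqrt(2*9.81*27.3) * 1000 = 0.569 L/s
Therefore the nozzle discharge = 0.569 L/s.


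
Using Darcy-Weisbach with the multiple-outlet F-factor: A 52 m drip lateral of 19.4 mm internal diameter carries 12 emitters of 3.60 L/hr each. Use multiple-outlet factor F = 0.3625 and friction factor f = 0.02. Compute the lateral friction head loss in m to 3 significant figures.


Approach: apply Darcy-Weisbach with the multiple-outlet F-factor, Q = n*q/(3600*1000) m^3/s; v = Q/A; hf = F*f*(L/D)*(v^2/(2g)).
Q = 12*3.60/(3600*1000) = 1.2000e-05 m^3/s
A = pi*(19.4e-3/2)^2 = 2.9559e-04 m^2, so v = Q/A = 0.040596 m/s
hf = 0.3625*0.02*(52/0.0194)*(0.040596^2/(2*9.81)) = 0.00163 m
Therefore the lateral friction head loss = 0.00163 m.


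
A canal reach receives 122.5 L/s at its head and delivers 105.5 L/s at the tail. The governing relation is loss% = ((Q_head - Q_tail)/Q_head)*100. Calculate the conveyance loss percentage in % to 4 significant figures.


loss = ((122.5 - 105.5)/122.5)*100 = 13.88 %
Therefore the conveyance loss percentage = 13.88 %.


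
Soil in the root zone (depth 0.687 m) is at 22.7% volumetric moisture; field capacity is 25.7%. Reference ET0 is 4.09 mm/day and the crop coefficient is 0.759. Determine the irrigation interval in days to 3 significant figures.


Approach: apply soil-water budget scheduling, SMD = (FC-theta)/100*depth*1000; ETc = ET0*Kc; interval = SMD/ETc.
Step 1 — soil moisture deficit:
  SMD = (25.7 - 22.7)/100 * 0.687 * 1000 = 20.610 mm
Step 2 — daily crop ET (ETc = ET0*Kc):
  ETc = 4.09 * 0.759 = 3.1043 mm/day
Step 3 — irrigation interval (SMD/ETc):
  interval = 20.610 / 3.1043 = 6.64 days
Therefore the irrigation interval = 6.64 days.


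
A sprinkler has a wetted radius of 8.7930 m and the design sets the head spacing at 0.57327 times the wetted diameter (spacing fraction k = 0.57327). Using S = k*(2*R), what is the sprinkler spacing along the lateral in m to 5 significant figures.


S = 0.57327 * (2 * 8.7930) = 10.082 m
Therefore the sprinkler spacing along the lateral = 10.082 m.


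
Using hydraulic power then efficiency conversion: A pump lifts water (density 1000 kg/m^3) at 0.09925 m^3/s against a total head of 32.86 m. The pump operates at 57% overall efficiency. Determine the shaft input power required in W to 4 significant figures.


Approach: apply hydraulic power then efficiency conversion, P = rho*g*Q*H; P_in = P/eta.
Step 1 — hydraulic power (P = rho*g*Q*H):
  P = 1000 * 9.81 * 0.09925 * 32.86 = 31993.9 W
Step 2 — input power: P_in = P/eta = 31993.9 / 0.57 = 56130 W
Therefore the shaft input power required = 56130 W.


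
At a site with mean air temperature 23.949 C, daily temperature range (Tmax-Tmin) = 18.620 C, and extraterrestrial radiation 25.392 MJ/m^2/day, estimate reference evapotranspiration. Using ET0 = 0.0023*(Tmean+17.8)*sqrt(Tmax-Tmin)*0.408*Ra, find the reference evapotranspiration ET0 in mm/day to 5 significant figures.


ET0 = 0.0023*(23.949+17.8)*sqrt(18.620)*0.408*25.392 = 4.2926 mm/day
Therefore the reference evapotranspiration ET0 = 4.2926 mm/day.


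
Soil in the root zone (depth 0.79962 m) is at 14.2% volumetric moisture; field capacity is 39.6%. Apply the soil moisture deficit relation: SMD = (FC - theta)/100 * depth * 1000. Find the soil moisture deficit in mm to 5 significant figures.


SMD = (39.6 - 14.2)/100 * 0.79962 * 1000 = 203.10 mm
Therefore the soil moisture deficit = 203.10 mm.


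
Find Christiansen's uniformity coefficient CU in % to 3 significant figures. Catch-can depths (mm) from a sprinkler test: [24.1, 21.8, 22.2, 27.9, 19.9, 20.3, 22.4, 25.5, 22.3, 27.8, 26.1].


Approach: apply Christiansen's uniformity coefficient, CU = (1 - mean_abs_deviation/mean)*100.
mean = 23.664 mm
mean |d_i - mean| = 2.3785 mm
CU = (1 - 2.3785/23.664)*100 = 89.9 %
Therefore Christiansen's uniformity coefficient CU = 89.9 %.


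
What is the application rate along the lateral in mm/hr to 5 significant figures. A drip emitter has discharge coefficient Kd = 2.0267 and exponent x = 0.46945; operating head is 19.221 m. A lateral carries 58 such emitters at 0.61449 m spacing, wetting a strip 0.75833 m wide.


Approach: apply the emitter equation with a lateral mass balance, q = Kd*h^x; Q = n*q; rate = Q/(n*spacing*width).
Step 1 — single emitter flow (q = Kd*h^x):
  q = 2.0267 * 19.221^0.46945 = 8.118169 L/hr
Step 2 — total lateral flow: Q = 58 * 8.118169 = 470.8538 L/hr
Step 3 — wetted area: A = 58 * 0.61449 * 0.75833 = 27.02720 m^2
Step 4 — application rate: Q/A = 470.8538/27.02720 = 17.421 mm/hr
Therefore the application rate along the lateral = 17.421 mm/hr.


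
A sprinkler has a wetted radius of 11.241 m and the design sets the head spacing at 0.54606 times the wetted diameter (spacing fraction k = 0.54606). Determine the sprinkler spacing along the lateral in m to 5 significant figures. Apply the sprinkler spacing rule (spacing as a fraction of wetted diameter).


Approach: apply the sprinkler spacing rule (spacing as a fraction of wetted diameter), S = k*(2*R).
S = 0.54606 * (2 * 11.241) = 12.277 m
Therefore the sprinkler spacing along the lateral = 12.277 m.


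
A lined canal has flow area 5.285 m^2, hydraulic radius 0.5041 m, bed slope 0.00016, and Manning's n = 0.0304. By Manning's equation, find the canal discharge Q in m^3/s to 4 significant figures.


Approach: apply Manning's equation, Q = (1/n)*A*R^(2/3)*S^(1/2).
Q = (1/0.0304) * 5.285 * 0.5041^(2/3) * 0.00016^(1/2) = 1.393 m^3/s
Therefore the canal discharge Q = 1.393 m^3/s.
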